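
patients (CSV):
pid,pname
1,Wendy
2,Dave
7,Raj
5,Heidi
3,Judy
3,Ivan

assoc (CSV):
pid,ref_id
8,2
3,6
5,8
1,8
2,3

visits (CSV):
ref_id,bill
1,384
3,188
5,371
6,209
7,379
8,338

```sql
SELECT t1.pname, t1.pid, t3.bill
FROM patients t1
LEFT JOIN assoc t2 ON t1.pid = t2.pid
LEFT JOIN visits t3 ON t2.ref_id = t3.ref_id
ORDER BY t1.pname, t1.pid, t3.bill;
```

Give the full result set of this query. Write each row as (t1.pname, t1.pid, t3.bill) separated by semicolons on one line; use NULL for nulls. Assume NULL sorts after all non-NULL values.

(Dave, 2, 188); (Heidi, 5, 338); (Ivan, 3, 209); (Judy, 3, 209); (Raj, 7, NULL); (Wendy, 1, 338)

Joins associate left-to-right: patients LEFT JOIN assoc on pid gives 6 intermediate row(s).
Then LEFT JOIN `visits t3` on ref_id: each of those 6 rows is kept; rows whose t2.ref_id has no match in t3 get NULL for t3's columns.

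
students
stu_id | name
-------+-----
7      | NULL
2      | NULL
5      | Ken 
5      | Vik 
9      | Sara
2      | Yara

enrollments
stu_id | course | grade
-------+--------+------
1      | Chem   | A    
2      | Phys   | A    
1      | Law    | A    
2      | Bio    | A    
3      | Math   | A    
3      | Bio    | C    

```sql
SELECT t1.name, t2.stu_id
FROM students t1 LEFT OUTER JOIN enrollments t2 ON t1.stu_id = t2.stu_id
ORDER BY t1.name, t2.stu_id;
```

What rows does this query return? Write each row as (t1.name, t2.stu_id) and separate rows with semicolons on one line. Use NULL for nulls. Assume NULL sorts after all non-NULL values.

LEFT JOIN keeps every row from `students`; unmatched rows get NULL for `enrollments`'s columns.
Matching on t1.stu_id = t2.stu_id.
Matched pairs: 4; unmatched t1 rows kept: 4.

(Ken, NULL); (Sara, NULL); (Vik, NULL); (Yara, 2); (Yara, 2); (NULL, 2); (NULL, 2); (NULL, NULL)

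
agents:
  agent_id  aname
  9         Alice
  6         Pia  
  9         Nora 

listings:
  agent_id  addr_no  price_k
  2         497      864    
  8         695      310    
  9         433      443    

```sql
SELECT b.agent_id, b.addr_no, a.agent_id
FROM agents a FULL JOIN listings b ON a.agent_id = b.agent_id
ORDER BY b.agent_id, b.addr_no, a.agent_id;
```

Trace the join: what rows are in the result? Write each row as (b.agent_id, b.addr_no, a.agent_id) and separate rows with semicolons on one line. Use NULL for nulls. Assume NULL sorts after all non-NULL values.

FULL OUTER JOIN keeps every row from both sides; unmatched rows get NULL for the other side's columns.
Matching on a.agent_id = b.agent_id.
- a[0] agent_id=9 → 1 match(es) in b → 1 row(s).
- a[1] agent_id=6 → no match; kept with NULLs on the b side.
- a[2] agent_id=9 → 1 match(es) in b → 1 row(s).
- 2 b row(s) had no a match → kept, a columns NULL.
After projecting and ordering:
b.agent_id | b.addr_no | a.agent_id
2 | 497 | NULL
8 | 695 | NULL
9 | 433 | 9
9 | 433 | 9
NULL | NULL | 6

(2, 497, NULL); (8, 695, NULL); (9, 433, 9); (9, 433, 9); (NULL, NULL, 6)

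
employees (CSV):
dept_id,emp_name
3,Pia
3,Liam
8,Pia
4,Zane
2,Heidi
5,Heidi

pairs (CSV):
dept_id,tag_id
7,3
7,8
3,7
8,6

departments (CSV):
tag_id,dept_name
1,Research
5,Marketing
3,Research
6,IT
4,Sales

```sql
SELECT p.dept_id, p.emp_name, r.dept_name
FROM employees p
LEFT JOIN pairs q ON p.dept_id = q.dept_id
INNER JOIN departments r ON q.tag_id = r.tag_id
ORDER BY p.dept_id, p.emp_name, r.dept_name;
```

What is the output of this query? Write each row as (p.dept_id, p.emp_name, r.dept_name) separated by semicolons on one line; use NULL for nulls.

Step 1 — p LEFT JOIN q on dept_id → 6 row(s).
Then INNER JOIN `departments r` on tag_id: keep only rows whose q.tag_id appears in r.

(8, Pia, IT)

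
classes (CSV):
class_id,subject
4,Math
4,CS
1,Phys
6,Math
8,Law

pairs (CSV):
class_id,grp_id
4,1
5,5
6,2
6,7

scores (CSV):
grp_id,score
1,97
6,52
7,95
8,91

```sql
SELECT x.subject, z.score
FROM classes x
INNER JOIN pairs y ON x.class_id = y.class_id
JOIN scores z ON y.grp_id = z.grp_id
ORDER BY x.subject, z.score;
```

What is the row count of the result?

Evaluate left to right. First `classes x INNER JOIN pairs y` on class_id: 4 row(s).
Then INNER JOIN `scores z` on grp_id: keep only rows whose y.grp_id appears in z.
Result: 3 row(s).

3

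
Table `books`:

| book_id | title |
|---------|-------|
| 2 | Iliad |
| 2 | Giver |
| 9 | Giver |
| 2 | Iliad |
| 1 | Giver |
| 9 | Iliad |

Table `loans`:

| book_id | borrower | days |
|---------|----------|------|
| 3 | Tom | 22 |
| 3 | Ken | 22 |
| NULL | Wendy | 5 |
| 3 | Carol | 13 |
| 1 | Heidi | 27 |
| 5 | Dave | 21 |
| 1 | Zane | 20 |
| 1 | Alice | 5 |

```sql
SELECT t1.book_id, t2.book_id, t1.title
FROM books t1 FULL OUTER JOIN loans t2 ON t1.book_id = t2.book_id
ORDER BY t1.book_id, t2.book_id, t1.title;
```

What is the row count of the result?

13

FULL OUTER JOIN keeps every row from both sides; unmatched rows get NULL for the other side's columns.
Matching on t1.book_id = t2.book_id. A NULL in a compared column never satisfies the condition.
- t1[0] book_id=2 → no match; kept with NULLs on the t2 side.
- t1[1] book_id=2 → no match; kept with NULLs on the t2 side.
- t1[2] book_id=9 → no match; kept with NULLs on the t2 side.
- t1[3] book_id=2 → no match; kept with NULLs on the t2 side.
- t1[4] book_id=1 → 3 match(es) in t2 → 3 row(s).
- t1[5] book_id=9 → no match; kept with NULLs on the t2 side.
- plus 5 unmatched t2 row(s), each kept with NULL t1 columns.
Total: 3 matched + 10 padded = 13 rows.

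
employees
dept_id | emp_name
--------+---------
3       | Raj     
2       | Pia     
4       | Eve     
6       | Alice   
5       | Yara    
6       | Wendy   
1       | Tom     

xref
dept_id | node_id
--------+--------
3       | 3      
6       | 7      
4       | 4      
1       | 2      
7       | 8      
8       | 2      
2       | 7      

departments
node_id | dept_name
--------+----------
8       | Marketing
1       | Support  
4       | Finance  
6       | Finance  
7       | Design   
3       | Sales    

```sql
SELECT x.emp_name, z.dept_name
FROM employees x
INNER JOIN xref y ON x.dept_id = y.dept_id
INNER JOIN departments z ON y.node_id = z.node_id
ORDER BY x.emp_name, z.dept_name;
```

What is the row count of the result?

5

Step 1 — x INNER JOIN y on dept_id → 6 row(s).
Then INNER JOIN `departments z` on node_id: keep only rows whose y.node_id appears in z.
Result: 5 row(s).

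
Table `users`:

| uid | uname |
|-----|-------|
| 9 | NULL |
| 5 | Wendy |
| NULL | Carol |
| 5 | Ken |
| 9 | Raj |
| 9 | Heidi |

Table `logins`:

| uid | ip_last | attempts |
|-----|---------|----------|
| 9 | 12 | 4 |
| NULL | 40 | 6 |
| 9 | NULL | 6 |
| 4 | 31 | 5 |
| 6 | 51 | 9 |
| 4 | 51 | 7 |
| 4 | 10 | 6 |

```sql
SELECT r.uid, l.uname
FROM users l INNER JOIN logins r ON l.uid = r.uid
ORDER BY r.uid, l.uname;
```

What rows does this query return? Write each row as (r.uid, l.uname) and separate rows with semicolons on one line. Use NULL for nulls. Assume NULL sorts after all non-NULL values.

(9, Heidi); (9, Heidi); (9, Raj); (9, Raj); (9, NULL); (9, NULL)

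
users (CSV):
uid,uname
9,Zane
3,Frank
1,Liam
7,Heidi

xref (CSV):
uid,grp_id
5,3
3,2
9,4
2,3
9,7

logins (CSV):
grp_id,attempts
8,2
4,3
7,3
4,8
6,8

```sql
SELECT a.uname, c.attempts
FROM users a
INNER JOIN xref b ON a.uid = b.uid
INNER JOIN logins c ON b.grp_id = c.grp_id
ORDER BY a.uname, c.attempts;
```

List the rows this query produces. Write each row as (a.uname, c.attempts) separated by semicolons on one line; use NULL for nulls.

Joins associate left-to-right: users INNER JOIN xref on uid gives 3 intermediate row(s).
Then INNER JOIN `logins c` on grp_id: keep only rows whose b.grp_id appears in c.

(Zane, 3); (Zane, 3); (Zane, 8)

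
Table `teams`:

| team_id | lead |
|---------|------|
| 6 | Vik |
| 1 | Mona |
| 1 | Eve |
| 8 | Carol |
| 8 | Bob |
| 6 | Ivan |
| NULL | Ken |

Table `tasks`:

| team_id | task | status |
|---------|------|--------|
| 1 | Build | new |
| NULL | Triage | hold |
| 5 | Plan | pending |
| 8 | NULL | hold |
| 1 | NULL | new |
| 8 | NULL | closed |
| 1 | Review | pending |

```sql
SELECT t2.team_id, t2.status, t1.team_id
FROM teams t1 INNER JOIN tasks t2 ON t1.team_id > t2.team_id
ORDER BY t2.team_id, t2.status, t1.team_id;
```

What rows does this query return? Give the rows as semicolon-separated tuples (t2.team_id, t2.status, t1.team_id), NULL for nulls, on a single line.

INNER JOIN keeps only pairs where the ON condition holds.
Matching on t1.team_id > t2.team_id. A NULL in a compared column never satisfies the condition.
- t1[0] team_id=6 → 4 match(es) in t2 → 4 row(s).
- t1[1] team_id=1 → no match; dropped.
- t1[2] team_id=1 → no match; dropped.
- t1[3] team_id=8 → 4 match(es) in t2 → 4 row(s).
- t1[4] team_id=8 → 4 match(es) in t2 → 4 row(s).
- t1[5] team_id=6 → 4 match(es) in t2 → 4 row(s).
- t1[6] team_id=NULL → no match; dropped.

(1, new, 6); (1, new, 6); (1, new, 6); (1, new, 6); (1, new, 8); (1, new, 8); (1, new, 8); (1, new, 8); (1, pending, 6); (1, pending, 6); (1, pending, 8); (1, pending, 8); (5, pending, 6); (5, pending, 6); (5, pending, 8); (5, pending, 8)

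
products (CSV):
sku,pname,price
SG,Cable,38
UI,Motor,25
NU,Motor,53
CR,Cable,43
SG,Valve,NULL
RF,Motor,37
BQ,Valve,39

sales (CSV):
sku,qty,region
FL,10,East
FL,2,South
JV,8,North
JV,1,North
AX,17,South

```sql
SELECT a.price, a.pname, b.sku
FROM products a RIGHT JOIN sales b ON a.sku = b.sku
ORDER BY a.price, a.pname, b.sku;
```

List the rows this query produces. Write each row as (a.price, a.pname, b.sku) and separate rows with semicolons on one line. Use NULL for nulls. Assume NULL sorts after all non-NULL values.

(NULL, NULL, AX); (NULL, NULL, FL); (NULL, NULL, FL); (NULL, NULL, JV); (NULL, NULL, JV)

RIGHT JOIN keeps every row from `sales`; unmatched rows get NULL for `products`'s columns.
Matching on a.sku = b.sku.
Matched pairs: 0; unmatched b rows kept: 5.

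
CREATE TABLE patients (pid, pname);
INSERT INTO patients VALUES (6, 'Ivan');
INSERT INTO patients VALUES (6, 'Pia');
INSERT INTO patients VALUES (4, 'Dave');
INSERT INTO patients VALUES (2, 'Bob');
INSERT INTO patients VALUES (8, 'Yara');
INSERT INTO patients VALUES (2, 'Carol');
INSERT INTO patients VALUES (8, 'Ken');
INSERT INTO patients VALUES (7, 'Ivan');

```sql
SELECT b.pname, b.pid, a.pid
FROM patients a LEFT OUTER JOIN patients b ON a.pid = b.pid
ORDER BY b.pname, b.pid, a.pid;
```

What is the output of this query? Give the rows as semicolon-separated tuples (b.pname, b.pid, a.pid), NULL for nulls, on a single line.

LEFT JOIN keeps every row from `patients a`; unmatched rows get NULL for `patients b`'s columns.
Matching on a.pid = b.pid.
- pid=6: 2 matching b row(s), so 2 row(s) emitted.
- pid=6: 2 matching b row(s), so 2 row(s) emitted.
- pid=4: 1 matching b row(s), so 1 row(s) emitted.
- pid=2: 2 matching b row(s), so 2 row(s) emitted.
- pid=8: 2 matching b row(s), so 2 row(s) emitted.
- pid=2: 2 matching b row(s), so 2 row(s) emitted.
- pid=8: 2 matching b row(s), so 2 row(s) emitted.
- pid=7: 1 matching b row(s), so 1 row(s) emitted.

(Bob, 2, 2); (Bob, 2, 2); (Carol, 2, 2); (Carol, 2, 2); (Dave, 4, 4); (Ivan, 6, 6); (Ivan, 6, 6); (Ivan, 7, 7); (Ken, 8, 8); (Ken, 8, 8); (Pia, 6, 6); (Pia, 6, 6); (Yara, 8, 8); (Yara, 8, 8)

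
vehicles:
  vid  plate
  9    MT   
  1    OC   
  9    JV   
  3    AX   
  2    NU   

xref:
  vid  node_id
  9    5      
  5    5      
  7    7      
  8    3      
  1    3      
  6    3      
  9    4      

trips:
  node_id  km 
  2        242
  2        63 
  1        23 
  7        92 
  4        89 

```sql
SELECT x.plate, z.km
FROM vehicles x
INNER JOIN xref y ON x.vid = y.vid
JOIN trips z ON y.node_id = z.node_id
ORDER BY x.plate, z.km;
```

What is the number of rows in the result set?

2

Joins associate left-to-right: vehicles INNER JOIN xref on vid gives 5 intermediate row(s).
Then INNER JOIN `trips z` on node_id: keep only rows whose y.node_id appears in z.
Result: 2 row(s).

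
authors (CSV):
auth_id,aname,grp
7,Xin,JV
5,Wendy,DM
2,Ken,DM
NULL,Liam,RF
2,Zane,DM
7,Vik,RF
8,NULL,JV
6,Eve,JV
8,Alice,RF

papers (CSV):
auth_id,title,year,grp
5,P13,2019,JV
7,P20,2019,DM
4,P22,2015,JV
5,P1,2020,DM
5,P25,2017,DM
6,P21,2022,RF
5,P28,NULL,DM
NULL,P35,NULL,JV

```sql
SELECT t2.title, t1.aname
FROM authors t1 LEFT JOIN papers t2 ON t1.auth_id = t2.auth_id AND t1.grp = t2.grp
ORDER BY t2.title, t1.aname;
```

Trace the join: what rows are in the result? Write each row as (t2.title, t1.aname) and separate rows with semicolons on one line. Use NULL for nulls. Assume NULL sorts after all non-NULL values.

LEFT JOIN keeps every row from `authors`; unmatched rows get NULL for `papers`'s columns.
Matching on t1.auth_id = t2.auth_id AND t1.grp = t2.grp. A NULL in a compared column never satisfies the condition.
- t1 (auth_id=7, grp=JV) has no partner → padded with NULL.
- t1 (auth_id=5, grp=DM) pairs with 3 row(s) of t2.
- t1 (auth_id=2, grp=DM) has no partner → padded with NULL.
- t1 (auth_id=NULL, grp=RF) has no partner → padded with NULL.
- t1 (auth_id=2, grp=DM) has no partner → padded with NULL.
- t1 (auth_id=7, grp=RF) has no partner → padded with NULL.
- t1 (auth_id=8, grp=JV) has no partner → padded with NULL.
- t1 (auth_id=6, grp=JV) has no partner → padded with NULL.
- t1 (auth_id=8, grp=RF) has no partner → padded with NULL.

(P1, Wendy); (P25, Wendy); (P28, Wendy); (NULL, Alice); (NULL, Eve); (NULL, Ken); (NULL, Liam); (NULL, Vik); (NULL, Xin); (NULL, Zane); (NULL, NULL)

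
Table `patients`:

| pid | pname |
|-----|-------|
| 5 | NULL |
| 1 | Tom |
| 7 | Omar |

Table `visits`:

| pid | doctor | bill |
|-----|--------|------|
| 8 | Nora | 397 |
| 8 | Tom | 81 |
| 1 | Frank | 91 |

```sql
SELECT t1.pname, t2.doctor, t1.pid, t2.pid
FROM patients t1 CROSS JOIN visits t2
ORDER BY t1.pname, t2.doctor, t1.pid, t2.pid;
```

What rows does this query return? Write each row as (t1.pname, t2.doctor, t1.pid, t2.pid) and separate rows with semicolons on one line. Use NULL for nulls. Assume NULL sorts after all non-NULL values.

(Omar, Frank, 7, 1); (Omar, Nora, 7, 8); (Omar, Tom, 7, 8); (Tom, Frank, 1, 1); (Tom, Nora, 1, 8); (Tom, Tom, 1, 8); (NULL, Frank, 5, 1); (NULL, Nora, 5, 8); (NULL, Tom, 5, 8)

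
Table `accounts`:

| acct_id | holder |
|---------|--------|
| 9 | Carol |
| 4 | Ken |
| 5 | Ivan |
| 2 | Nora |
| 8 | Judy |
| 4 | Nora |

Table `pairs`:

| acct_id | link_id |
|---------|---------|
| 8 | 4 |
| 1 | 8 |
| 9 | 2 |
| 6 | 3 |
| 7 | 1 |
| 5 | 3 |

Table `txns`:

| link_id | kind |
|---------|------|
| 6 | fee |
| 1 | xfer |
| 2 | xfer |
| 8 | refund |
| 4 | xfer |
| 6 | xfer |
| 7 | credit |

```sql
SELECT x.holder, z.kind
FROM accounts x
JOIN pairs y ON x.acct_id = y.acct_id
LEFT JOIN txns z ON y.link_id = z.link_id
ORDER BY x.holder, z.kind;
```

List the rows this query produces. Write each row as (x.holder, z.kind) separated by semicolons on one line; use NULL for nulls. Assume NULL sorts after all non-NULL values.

(Carol, xfer); (Ivan, NULL); (Judy, xfer)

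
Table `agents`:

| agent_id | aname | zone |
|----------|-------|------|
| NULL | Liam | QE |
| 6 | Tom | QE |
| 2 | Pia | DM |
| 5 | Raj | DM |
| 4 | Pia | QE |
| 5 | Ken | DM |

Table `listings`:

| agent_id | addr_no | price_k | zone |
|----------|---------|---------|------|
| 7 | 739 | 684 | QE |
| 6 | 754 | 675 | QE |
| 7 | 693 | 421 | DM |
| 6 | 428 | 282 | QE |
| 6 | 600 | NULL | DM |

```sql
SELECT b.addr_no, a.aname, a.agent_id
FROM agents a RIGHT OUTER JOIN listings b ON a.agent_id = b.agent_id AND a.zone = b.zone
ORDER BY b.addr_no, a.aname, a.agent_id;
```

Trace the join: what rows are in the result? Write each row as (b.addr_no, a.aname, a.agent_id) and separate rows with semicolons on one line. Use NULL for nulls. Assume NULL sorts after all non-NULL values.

RIGHT JOIN keeps every row from `listings`; unmatched rows get NULL for `agents`'s columns.
Matching on a.agent_id = b.agent_id AND a.zone = b.zone. A NULL in a compared column never satisfies the condition.
- a (agent_id=NULL, zone=QE) has no partner in b.
- a (agent_id=6, zone=QE) pairs with 2 row(s) of b.
- a (agent_id=2, zone=DM) has no partner in b.
- a (agent_id=5, zone=DM) has no partner in b.
- a (agent_id=4, zone=QE) has no partner in b.
- a (agent_id=5, zone=DM) has no partner in b.
- 3 b row(s) had no a match → kept, a columns NULL.
After projecting and ordering:
b.addr_no | a.aname | a.agent_id
428 | Tom | 6
600 | NULL | NULL
693 | NULL | NULL
739 | NULL | NULL
754 | Tom | 6

(428, Tom, 6); (600, NULL, NULL); (693, NULL, NULL); (739, NULL, NULL); (754, Tom, 6)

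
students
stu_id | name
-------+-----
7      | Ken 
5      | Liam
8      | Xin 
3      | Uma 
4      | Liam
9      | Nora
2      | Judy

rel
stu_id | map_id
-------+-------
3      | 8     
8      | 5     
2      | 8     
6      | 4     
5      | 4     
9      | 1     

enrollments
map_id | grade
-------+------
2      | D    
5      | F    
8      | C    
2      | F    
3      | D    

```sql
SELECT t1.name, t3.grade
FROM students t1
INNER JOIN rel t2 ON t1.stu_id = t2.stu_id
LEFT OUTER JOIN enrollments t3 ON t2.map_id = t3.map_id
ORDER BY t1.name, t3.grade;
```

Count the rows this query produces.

Evaluate left to right. First `students t1 INNER JOIN rel t2` on stu_id: 5 row(s).
Then LEFT JOIN `enrollments t3` on map_id: each of those 5 rows is kept; rows whose t2.map_id has no match in t3 get NULL for t3's columns.
Result: 5 row(s).

5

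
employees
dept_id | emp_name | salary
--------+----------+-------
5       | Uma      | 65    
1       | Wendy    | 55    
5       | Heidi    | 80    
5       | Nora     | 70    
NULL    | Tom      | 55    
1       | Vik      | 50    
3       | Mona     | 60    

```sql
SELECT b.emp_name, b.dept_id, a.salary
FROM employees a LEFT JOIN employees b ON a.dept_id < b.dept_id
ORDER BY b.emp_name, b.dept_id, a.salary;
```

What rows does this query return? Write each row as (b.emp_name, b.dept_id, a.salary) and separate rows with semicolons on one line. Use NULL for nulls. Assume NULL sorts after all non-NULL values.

(Heidi, 5, 50); (Heidi, 5, 55); (Heidi, 5, 60); (Mona, 3, 50); (Mona, 3, 55); (Nora, 5, 50); (Nora, 5, 55); (Nora, 5, 60); (Uma, 5, 50); (Uma, 5, 55); (Uma, 5, 60); (NULL, NULL, 55); (NULL, NULL, 65); (NULL, NULL, 70); (NULL, NULL, 80)

LEFT JOIN keeps every row from `employees a`; unmatched rows get NULL for `employees b`'s columns.
Matching on a.dept_id < b.dept_id. A NULL in a compared column never satisfies the condition.
- a (dept_id=5) has no partner → padded with NULL.
- a (dept_id=1) pairs with 4 row(s) of b.
- a (dept_id=5) has no partner → padded with NULL.
- a (dept_id=5) has no partner → padded with NULL.
- a (dept_id=NULL) has no partner → padded with NULL.
- a (dept_id=1) pairs with 4 row(s) of b.
- a (dept_id=3) pairs with 3 row(s) of b.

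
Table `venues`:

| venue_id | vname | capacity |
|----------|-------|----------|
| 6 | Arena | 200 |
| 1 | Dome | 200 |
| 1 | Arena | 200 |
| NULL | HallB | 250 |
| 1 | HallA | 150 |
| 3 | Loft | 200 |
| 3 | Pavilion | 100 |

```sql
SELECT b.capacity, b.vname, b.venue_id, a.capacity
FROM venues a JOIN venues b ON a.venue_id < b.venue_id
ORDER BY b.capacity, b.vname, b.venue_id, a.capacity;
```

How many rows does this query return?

11

INNER JOIN keeps only pairs where the ON condition holds.
Matching on a.venue_id < b.venue_id. A NULL in a compared column never satisfies the condition.
Matched pairs: 11.
Total: 11 rows.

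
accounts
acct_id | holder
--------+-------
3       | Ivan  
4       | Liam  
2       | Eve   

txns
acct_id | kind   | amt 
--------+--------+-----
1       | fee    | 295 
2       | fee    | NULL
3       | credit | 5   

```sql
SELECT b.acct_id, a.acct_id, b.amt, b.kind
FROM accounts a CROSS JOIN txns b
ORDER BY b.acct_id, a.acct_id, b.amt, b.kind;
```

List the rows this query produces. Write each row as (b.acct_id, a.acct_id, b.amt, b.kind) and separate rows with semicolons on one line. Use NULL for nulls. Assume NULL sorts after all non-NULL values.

(1, 2, 295, fee); (1, 3, 295, fee); (1, 4, 295, fee); (2, 2, NULL, fee); (2, 3, NULL, fee); (2, 4, NULL, fee); (3, 2, 5, credit); (3, 3, 5, credit); (3, 4, 5, credit)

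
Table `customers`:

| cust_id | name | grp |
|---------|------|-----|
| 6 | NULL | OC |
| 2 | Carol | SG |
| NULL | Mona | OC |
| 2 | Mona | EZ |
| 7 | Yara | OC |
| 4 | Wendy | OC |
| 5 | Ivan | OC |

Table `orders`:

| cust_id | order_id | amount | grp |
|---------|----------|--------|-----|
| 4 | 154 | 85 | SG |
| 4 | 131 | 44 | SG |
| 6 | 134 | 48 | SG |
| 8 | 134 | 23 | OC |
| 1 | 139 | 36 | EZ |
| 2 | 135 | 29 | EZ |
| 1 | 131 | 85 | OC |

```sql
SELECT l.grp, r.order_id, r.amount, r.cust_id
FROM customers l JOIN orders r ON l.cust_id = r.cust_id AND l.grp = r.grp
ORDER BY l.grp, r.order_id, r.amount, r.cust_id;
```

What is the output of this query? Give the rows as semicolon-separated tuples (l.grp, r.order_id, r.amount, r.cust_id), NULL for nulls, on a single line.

(EZ, 135, 29, 2)

INNER JOIN keeps only pairs where the ON condition holds.
Matching on l.cust_id = r.cust_id AND l.grp = r.grp. A NULL in a compared column never satisfies the condition.
Matched pairs: 1.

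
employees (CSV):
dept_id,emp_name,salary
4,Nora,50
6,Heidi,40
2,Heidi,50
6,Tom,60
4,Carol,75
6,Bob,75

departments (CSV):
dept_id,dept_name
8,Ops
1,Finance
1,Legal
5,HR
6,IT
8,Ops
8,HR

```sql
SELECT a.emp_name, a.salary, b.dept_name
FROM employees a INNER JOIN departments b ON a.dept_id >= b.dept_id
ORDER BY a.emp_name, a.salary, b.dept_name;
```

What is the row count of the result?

INNER JOIN keeps only pairs where the ON condition holds.
Matching on a.dept_id >= b.dept_id.
- a (dept_id=4) pairs with 2 row(s) of b.
- a (dept_id=6) pairs with 4 row(s) of b.
- a (dept_id=2) pairs with 2 row(s) of b.
- a (dept_id=6) pairs with 4 row(s) of b.
- a (dept_id=4) pairs with 2 row(s) of b.
- a (dept_id=6) pairs with 4 row(s) of b.
Total: 18 rows.

18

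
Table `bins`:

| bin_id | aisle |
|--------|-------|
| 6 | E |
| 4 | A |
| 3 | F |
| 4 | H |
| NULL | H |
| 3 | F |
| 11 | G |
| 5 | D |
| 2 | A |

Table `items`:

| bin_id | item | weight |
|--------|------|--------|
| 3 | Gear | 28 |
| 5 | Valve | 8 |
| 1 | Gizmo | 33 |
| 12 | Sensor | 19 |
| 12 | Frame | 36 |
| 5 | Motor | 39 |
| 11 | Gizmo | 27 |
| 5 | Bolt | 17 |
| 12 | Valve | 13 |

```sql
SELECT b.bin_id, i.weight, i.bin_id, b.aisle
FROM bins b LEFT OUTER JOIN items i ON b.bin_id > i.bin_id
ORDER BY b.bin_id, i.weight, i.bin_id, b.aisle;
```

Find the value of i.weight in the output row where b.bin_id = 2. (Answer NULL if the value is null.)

33

LEFT JOIN keeps every row from `bins`; unmatched rows get NULL for `items`'s columns.
Matching on b.bin_id > i.bin_id. A NULL in a compared column never satisfies the condition.
- bin_id=6: 5 matching i row(s), so 5 row(s) emitted.
- bin_id=4: 2 matching i row(s), so 2 row(s) emitted.
- bin_id=3: 1 matching i row(s), so 1 row(s) emitted.
- bin_id=4: 2 matching i row(s), so 2 row(s) emitted.
- bin_id=NULL: no i row matches, row kept with i columns NULL.
- bin_id=3: 1 matching i row(s), so 1 row(s) emitted.
- bin_id=11: 5 matching i row(s), so 5 row(s) emitted.
- bin_id=5: 2 matching i row(s), so 2 row(s) emitted.
- bin_id=2: 1 matching i row(s), so 1 row(s) emitted.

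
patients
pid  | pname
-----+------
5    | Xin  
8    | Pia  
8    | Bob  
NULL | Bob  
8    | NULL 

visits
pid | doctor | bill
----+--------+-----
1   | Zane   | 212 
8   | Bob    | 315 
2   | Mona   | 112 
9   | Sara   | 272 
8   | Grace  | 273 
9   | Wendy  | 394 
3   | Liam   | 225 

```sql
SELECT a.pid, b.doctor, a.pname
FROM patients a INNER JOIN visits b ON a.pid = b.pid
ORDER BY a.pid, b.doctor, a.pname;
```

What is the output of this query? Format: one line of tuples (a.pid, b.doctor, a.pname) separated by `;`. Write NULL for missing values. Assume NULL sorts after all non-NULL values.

(8, Bob, Bob); (8, Bob, Pia); (8, Bob, NULL); (8, Grace, Bob); (8, Grace, Pia); (8, Grace, NULL)

INNER JOIN keeps only pairs where the ON condition holds.
Matching on a.pid = b.pid. A NULL in a compared column never satisfies the condition.
Matched pairs: 6.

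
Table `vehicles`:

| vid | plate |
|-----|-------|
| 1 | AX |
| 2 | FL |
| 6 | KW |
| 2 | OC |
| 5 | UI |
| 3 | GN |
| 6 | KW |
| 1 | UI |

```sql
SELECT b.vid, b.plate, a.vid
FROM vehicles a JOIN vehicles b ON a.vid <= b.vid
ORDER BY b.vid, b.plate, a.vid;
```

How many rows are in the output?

39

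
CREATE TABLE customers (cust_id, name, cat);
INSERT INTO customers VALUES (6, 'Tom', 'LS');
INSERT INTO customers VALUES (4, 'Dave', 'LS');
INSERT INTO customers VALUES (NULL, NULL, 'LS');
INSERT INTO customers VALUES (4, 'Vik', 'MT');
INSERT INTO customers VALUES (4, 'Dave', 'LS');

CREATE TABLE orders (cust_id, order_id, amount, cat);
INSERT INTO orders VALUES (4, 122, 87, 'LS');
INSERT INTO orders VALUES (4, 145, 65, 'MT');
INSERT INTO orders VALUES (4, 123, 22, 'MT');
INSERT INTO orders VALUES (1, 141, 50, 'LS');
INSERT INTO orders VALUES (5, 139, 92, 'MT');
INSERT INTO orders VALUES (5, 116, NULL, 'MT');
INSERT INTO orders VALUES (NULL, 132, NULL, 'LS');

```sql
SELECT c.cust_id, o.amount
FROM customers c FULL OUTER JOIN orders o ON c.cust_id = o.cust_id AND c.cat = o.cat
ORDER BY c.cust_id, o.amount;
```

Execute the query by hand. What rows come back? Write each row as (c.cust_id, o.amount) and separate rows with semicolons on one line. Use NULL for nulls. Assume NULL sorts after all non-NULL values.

(4, 22); (4, 65); (4, 87); (4, 87); (6, NULL); (NULL, 50); (NULL, 92); (NULL, NULL); (NULL, NULL); (NULL, NULL)

FULL OUTER JOIN keeps every row from both sides; unmatched rows get NULL for the other side's columns.
Matching on c.cust_id = o.cust_id AND c.cat = o.cat. A NULL in a compared column never satisfies the condition.
Matched pairs: 4; unmatched c rows kept: 2; unmatched o rows kept: 4.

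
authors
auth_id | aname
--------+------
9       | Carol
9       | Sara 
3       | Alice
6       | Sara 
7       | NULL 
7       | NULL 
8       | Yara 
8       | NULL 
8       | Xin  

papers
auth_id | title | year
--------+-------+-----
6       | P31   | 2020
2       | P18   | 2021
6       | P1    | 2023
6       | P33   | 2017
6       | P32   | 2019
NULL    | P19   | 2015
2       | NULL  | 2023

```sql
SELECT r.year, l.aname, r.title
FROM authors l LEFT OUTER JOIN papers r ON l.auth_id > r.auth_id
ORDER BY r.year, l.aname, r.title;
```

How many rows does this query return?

LEFT JOIN keeps every row from `authors`; unmatched rows get NULL for `papers`'s columns.
Matching on l.auth_id > r.auth_id. A NULL in a compared column never satisfies the condition.
- l (auth_id=9) pairs with 6 row(s) of r.
- l (auth_id=9) pairs with 6 row(s) of r.
- l (auth_id=3) pairs with 2 row(s) of r.
- l (auth_id=6) pairs with 2 row(s) of r.
- l (auth_id=7) pairs with 6 row(s) of r.
- l (auth_id=7) pairs with 6 row(s) of r.
- l (auth_id=8) pairs with 6 row(s) of r.
- l (auth_id=8) pairs with 6 row(s) of r.
- l (auth_id=8) pairs with 6 row(s) of r.
Total: 46 rows.

46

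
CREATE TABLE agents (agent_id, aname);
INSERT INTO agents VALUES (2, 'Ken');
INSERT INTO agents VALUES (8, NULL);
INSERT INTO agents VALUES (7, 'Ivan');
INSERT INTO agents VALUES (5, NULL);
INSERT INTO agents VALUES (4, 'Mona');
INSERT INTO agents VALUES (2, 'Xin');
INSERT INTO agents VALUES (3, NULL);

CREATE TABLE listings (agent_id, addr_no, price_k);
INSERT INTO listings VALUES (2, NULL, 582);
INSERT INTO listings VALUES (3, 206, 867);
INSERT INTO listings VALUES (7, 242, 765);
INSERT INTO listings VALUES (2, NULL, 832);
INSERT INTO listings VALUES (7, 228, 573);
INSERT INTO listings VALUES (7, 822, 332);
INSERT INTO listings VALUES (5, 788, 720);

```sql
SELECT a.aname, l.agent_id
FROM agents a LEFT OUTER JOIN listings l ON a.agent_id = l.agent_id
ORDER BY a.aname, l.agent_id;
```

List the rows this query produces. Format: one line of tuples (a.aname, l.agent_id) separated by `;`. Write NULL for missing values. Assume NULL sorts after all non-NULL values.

LEFT JOIN keeps every row from `agents`; unmatched rows get NULL for `listings`'s columns.
Matching on a.agent_id = l.agent_id.
- a row (agent_id=2): matches 2 l row(s) → 2 output row(s).
- a row (agent_id=8): no match → kept, l columns NULL.
- a row (agent_id=7): matches 3 l row(s) → 3 output row(s).
- a row (agent_id=5): matches 1 l row(s) → 1 output row(s).
- a row (agent_id=4): no match → kept, l columns NULL.
- a row (agent_id=2): matches 2 l row(s) → 2 output row(s).
- a row (agent_id=3): matches 1 l row(s) → 1 output row(s).

(Ivan, 7); (Ivan, 7); (Ivan, 7); (Ken, 2); (Ken, 2); (Mona, NULL); (Xin, 2); (Xin, 2); (NULL, 3); (NULL, 5); (NULL, NULL)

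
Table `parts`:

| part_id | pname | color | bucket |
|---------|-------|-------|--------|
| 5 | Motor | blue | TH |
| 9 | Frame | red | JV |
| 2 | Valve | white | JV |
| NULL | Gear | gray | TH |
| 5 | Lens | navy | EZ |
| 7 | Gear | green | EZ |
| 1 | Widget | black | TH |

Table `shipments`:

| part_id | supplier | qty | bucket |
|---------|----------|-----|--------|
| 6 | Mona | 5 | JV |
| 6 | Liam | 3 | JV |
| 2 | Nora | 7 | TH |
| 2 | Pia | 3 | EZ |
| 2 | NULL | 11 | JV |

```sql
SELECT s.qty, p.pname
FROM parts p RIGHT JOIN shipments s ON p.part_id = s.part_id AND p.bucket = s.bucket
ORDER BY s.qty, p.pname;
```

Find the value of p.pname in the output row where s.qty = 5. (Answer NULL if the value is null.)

NULL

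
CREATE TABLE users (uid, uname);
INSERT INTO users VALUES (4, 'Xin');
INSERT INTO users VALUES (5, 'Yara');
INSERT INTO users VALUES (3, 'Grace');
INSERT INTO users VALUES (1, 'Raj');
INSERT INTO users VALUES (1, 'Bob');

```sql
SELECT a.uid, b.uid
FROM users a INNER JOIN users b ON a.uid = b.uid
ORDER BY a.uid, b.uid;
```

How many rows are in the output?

INNER JOIN keeps only pairs where the ON condition holds.
Matching on a.uid = b.uid.
- a (uid=4) pairs with 1 row(s) of b.
- a (uid=5) pairs with 1 row(s) of b.
- a (uid=3) pairs with 1 row(s) of b.
- a (uid=1) pairs with 2 row(s) of b.
- a (uid=1) pairs with 2 row(s) of b.
Total: 7 rows.

7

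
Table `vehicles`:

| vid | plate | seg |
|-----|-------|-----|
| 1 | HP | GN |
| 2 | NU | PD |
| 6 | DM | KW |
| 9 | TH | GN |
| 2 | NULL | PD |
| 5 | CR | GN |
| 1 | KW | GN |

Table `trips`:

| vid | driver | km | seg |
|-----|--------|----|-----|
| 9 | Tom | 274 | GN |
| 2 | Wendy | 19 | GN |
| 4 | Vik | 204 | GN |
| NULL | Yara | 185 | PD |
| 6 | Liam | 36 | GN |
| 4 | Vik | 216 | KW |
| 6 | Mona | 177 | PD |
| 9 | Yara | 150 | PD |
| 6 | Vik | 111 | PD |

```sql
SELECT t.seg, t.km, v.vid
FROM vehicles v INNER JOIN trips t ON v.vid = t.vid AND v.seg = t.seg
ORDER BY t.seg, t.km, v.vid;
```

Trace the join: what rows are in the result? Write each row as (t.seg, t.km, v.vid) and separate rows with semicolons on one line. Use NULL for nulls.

(GN, 274, 9)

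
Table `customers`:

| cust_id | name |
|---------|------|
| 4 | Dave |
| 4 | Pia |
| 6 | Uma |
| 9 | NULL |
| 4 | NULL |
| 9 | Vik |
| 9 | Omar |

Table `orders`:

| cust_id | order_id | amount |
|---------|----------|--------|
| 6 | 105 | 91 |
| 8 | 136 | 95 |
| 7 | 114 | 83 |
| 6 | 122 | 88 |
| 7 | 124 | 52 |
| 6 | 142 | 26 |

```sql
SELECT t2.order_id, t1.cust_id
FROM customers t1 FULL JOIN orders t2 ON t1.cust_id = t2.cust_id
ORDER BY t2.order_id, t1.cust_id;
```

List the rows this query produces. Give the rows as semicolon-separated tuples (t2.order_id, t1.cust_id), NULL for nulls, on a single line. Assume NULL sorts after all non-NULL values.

(105, 6); (114, NULL); (122, 6); (124, NULL); (136, NULL); (142, 6); (NULL, 4); (NULL, 4); (NULL, 4); (NULL, 9); (NULL, 9); (NULL, 9)

FULL OUTER JOIN keeps every row from both sides; unmatched rows get NULL for the other side's columns.
Matching on t1.cust_id = t2.cust_id.
- t1 (cust_id=4) has no partner → padded with NULL.
- t1 (cust_id=4) has no partner → padded with NULL.
- t1 (cust_id=6) pairs with 3 row(s) of t2.
- t1 (cust_id=9) has no partner → padded with NULL.
- t1 (cust_id=4) has no partner → padded with NULL.
- t1 (cust_id=9) has no partner → padded with NULL.
- t1 (cust_id=9) has no partner → padded with NULL.
- 3 row(s) from t2 found no t1 partner → padded with NULL.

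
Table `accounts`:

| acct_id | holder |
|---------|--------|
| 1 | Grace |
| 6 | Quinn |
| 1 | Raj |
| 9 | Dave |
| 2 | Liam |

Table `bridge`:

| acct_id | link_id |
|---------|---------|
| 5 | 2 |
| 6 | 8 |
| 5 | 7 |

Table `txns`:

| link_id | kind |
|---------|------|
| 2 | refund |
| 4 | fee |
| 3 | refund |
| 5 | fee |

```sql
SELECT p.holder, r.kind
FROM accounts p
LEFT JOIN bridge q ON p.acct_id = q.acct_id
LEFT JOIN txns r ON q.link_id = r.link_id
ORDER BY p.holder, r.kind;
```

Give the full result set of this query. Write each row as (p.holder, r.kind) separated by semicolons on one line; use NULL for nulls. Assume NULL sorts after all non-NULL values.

(Dave, NULL); (Grace, NULL); (Liam, NULL); (Quinn, NULL); (Raj, NULL)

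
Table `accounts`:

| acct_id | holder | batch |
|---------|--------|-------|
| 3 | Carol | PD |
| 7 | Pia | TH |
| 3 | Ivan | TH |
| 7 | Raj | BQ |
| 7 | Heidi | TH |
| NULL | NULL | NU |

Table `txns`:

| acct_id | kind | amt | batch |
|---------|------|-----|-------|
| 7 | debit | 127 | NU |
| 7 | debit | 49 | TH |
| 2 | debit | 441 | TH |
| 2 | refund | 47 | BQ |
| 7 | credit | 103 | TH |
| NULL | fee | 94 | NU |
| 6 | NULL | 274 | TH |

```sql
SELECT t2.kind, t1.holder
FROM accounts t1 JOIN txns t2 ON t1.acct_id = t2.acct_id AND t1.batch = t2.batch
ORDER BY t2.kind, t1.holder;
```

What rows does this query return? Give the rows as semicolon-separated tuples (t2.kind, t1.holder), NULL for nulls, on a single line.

INNER JOIN keeps only pairs where the ON condition holds.
Matching on t1.acct_id = t2.acct_id AND t1.batch = t2.batch. A NULL in a compared column never satisfies the condition.
- t1 row (acct_id=3, batch=PD): no match → dropped.
- t1 row (acct_id=7, batch=TH): matches 2 t2 row(s) → 2 output row(s).
- t1 row (acct_id=3, batch=TH): no match → dropped.
- t1 row (acct_id=7, batch=BQ): no match → dropped.
- t1 row (acct_id=7, batch=TH): matches 2 t2 row(s) → 2 output row(s).
- t1 row (acct_id=NULL, batch=NU): no match → dropped.
After projecting and ordering:
t2.kind | t1.holder
credit | Heidi
credit | Pia
debit | Heidi
debit | Pia

(credit, Heidi); (credit, Pia); (debit, Heidi); (debit, Pia)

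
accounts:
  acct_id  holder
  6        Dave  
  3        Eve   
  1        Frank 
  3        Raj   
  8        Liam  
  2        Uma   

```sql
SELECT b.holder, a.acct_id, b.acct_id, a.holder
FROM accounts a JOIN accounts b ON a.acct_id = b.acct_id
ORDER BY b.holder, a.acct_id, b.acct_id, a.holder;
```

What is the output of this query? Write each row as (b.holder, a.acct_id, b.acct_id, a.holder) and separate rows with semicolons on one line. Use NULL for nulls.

INNER JOIN keeps only pairs where the ON condition holds.
Matching on a.acct_id = b.acct_id.
- a (acct_id=6) pairs with 1 row(s) of b.
- a (acct_id=3) pairs with 2 row(s) of b.
- a (acct_id=1) pairs with 1 row(s) of b.
- a (acct_id=3) pairs with 2 row(s) of b.
- a (acct_id=8) pairs with 1 row(s) of b.
- a (acct_id=2) pairs with 1 row(s) of b.
After projecting and ordering:
b.holder | a.acct_id | b.acct_id | a.holder
Dave | 6 | 6 | Dave
Eve | 3 | 3 | Eve
Eve | 3 | 3 | Raj
Frank | 1 | 1 | Frank
Liam | 8 | 8 | Liam
Raj | 3 | 3 | Eve
Raj | 3 | 3 | Raj
Uma | 2 | 2 | Uma

(Dave, 6, 6, Dave); (Eve, 3, 3, Eve); (Eve, 3, 3, Raj); (Frank, 1, 1, Frank); (Liam, 8, 8, Liam); (Raj, 3, 3, Eve); (Raj, 3, 3, Raj); (Uma, 2, 2, Uma)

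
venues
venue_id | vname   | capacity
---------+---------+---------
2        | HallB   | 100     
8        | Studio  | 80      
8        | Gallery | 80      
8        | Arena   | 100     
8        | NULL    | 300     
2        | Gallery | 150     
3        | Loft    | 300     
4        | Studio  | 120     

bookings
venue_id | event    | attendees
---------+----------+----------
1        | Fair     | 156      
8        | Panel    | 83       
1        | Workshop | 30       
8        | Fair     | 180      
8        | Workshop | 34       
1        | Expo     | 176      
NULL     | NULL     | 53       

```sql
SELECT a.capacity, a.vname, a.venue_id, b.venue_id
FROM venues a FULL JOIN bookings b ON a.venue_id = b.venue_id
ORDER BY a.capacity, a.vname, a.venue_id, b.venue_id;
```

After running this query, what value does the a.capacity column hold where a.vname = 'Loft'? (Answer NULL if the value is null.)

FULL OUTER JOIN keeps every row from both sides; unmatched rows get NULL for the other side's columns.
Matching on a.venue_id = b.venue_id. A NULL in a compared column never satisfies the condition.
- venue_id=2: no b row matches, row kept with b columns NULL.
- venue_id=8: 3 matching b row(s), so 3 row(s) emitted.
- venue_id=8: 3 matching b row(s), so 3 row(s) emitted.
- venue_id=8: 3 matching b row(s), so 3 row(s) emitted.
- venue_id=8: 3 matching b row(s), so 3 row(s) emitted.
- venue_id=2: no b row matches, row kept with b columns NULL.
- venue_id=3: no b row matches, row kept with b columns NULL.
- venue_id=4: no b row matches, row kept with b columns NULL.
- 4 b row(s) had no a match → kept, a columns NULL.

300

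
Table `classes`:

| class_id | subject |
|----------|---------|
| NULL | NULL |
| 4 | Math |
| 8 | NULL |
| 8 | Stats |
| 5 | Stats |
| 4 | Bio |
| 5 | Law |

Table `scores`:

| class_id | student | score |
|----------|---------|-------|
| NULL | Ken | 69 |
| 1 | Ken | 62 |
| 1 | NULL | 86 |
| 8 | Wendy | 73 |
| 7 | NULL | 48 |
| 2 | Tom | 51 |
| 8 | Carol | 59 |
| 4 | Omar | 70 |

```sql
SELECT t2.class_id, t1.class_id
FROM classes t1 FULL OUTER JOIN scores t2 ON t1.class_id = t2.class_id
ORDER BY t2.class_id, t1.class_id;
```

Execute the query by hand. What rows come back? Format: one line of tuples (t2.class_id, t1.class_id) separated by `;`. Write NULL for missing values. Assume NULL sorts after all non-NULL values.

(1, NULL); (1, NULL); (2, NULL); (4, 4); (4, 4); (7, NULL); (8, 8); (8, 8); (8, 8); (8, 8); (NULL, 5); (NULL, 5); (NULL, NULL); (NULL, NULL)

FULL OUTER JOIN keeps every row from both sides; unmatched rows get NULL for the other side's columns.
Matching on t1.class_id = t2.class_id. A NULL in a compared column never satisfies the condition.
- t1[0] class_id=NULL → no match; kept with NULLs on the t2 side.
- t1[1] class_id=4 → 1 match(es) in t2 → 1 row(s).
- t1[2] class_id=8 → 2 match(es) in t2 → 2 row(s).
- t1[3] class_id=8 → 2 match(es) in t2 → 2 row(s).
- t1[4] class_id=5 → no match; kept with NULLs on the t2 side.
- t1[5] class_id=4 → 1 match(es) in t2 → 1 row(s).
- t1[6] class_id=5 → no match; kept with NULLs on the t2 side.
- plus 5 unmatched t2 row(s), each kept with NULL t1 columns.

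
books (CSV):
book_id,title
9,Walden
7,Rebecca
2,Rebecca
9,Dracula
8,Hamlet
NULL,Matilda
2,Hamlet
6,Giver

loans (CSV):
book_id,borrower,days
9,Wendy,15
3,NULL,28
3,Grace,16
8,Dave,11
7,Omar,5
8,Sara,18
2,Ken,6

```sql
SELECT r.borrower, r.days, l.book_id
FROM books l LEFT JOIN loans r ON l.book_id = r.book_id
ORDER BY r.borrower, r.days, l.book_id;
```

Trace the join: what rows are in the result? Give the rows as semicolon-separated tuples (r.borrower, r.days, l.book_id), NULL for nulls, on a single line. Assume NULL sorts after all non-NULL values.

(Dave, 11, 8); (Ken, 6, 2); (Ken, 6, 2); (Omar, 5, 7); (Sara, 18, 8); (Wendy, 15, 9); (Wendy, 15, 9); (NULL, NULL, 6); (NULL, NULL, NULL)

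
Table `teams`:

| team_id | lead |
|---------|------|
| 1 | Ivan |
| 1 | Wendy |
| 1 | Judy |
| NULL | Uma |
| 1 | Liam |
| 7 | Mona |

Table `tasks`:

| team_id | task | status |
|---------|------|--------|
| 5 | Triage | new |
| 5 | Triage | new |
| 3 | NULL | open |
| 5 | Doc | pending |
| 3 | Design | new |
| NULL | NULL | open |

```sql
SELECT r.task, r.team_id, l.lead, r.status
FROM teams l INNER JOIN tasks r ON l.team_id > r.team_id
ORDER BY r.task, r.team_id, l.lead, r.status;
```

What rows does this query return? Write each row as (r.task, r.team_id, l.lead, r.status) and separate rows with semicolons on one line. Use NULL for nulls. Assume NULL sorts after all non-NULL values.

INNER JOIN keeps only pairs where the ON condition holds.
Matching on l.team_id > r.team_id. A NULL in a compared column never satisfies the condition.
Matched pairs: 5.

(Design, 3, Mona, new); (Doc, 5, Mona, pending); (Triage, 5, Mona, new); (Triage, 5, Mona, new); (NULL, 3, Mona, open)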